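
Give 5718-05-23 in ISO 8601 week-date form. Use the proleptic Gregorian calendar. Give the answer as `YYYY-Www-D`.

5718-W21-1

The weekday is Monday (ISO weekday 1).
That Monday belongs to ISO week 21 of ISO year 5718.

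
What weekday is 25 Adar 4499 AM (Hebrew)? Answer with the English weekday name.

Tuesday

In the proleptic Gregorian calendar this is 14 March 739 (JDN 1991046).
Since JDN mod 7 = 1 (0 = Monday), the day is Tuesday.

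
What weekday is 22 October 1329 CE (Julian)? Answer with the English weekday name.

Sunday

Equivalently 30 October 1329 Gregorian, JDN 2206770.
Since JDN mod 7 = 6 (0 = Monday), the day is Sunday.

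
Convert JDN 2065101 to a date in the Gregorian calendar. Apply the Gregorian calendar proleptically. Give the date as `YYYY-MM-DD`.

0941-12-14

JDN 2451545 is 1 Jan 2000; 2065101 is −386444 days from there.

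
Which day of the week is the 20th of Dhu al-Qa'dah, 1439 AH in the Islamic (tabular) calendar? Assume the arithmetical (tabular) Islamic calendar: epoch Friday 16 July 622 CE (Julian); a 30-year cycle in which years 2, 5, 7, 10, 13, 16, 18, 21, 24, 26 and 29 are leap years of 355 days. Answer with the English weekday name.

Equivalently 2 August 2018 Gregorian, JDN 2458333.
2458333 ≡ 3 (mod 7); counting from Monday = 0 gives Thursday.

Thursday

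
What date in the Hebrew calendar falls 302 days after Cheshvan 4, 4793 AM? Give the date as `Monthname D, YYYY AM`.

The starting date is JDN 2098281; 2098281 + 302 = 2098583.
JDN 2098583 corresponds to Elul 12, 4793 AM.

Elul 12, 4793 AM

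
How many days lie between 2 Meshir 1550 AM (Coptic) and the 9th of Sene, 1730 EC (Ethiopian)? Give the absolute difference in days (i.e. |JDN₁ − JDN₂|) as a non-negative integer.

34937

JDN of the first date = 2390953.
JDN of the second date = 2356016.
|2356016 − 2390953| = 34937.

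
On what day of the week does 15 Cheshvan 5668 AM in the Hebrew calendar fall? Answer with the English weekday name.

This is JDN 2417872 (23 October 1907 Gregorian).
2417872 ≡ 2 (mod 7); counting from Monday = 0 gives Wednesday.

Wednesday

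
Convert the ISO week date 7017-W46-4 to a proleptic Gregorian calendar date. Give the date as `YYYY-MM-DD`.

ISO week 1 of 7017 is the week containing the first Thursday of 7017.
Week 46, day 4 (Thursday) lands on 7017-11-13.

7017-11-13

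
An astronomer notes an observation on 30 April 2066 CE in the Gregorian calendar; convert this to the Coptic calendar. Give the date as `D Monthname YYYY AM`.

Both dates share Julian Day Number 2475771; in the Coptic calendar that is 22 Parmouti 1782 AM.

22 Parmouti 1782 AM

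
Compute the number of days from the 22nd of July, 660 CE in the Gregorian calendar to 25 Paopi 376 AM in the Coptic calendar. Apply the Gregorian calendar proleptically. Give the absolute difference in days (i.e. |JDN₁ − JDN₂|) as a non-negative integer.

JDN of the first date = 1962323.
JDN of the second date = 1962053.
|1962053 − 1962323| = 270.

270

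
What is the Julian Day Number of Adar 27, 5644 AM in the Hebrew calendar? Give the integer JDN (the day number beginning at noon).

2409260

In the Gregorian calendar the same day is 24 March 1884.
JDN 2400001 is 17 November 1858 CE (Gregorian), MJD 0; the target day is +9259 days from there, so JDN = 2409260.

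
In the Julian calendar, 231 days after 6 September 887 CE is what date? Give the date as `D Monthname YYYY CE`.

Counting 231 days forward from JDN 2045283 reaches JDN 2045514, which is 24 April 888 CE.

24 April 888 CE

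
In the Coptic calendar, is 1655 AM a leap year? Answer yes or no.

1655 mod 4 = 3; in the Coptic calendar a year is leap when year mod 4 = 3, so it is a leap year.

yes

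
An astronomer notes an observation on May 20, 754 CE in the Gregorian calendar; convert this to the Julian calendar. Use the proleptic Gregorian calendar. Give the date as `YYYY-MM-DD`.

For dates in this range the Gregorian date is 4 days ahead of the Julian.
20 May 754 Gregorian − 4 days → 16 May 754 Julian.

0754-05-16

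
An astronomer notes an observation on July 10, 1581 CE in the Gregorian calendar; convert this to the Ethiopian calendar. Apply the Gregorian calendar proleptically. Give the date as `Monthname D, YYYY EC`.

Both dates share Julian Day Number 2298699; in the Ethiopian calendar that is 6 Hamle 1573 EC.

Hamle 6, 1573 EC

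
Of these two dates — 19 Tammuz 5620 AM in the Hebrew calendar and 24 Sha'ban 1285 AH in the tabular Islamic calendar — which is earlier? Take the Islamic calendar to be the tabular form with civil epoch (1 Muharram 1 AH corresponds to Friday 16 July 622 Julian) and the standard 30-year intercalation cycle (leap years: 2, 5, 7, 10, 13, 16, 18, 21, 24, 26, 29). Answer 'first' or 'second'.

First date → JDN 2400601; second date → JDN 2403677.
JDN 2400601 < JDN 2403677, so the first date is earlier.

first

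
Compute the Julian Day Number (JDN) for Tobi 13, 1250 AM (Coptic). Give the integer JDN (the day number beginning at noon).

2281359

In the proleptic Gregorian calendar the same day is 18 January 1534.
JDN 2451545 is 1 January 2000 CE (Gregorian); the target day is −170186 days from there, so JDN = 2281359.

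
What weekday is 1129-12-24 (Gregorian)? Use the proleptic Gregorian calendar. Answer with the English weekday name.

Since JDN mod 7 = 1 (0 = Monday), the day is Tuesday.

Tuesday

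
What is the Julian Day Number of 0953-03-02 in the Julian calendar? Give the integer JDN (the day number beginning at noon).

2069202

In the proleptic Gregorian calendar the same day is 7 March 953.
JDN 2299161 is 15 October 1582 CE (Gregorian); the target day is −229959 days from there, so JDN = 2069202.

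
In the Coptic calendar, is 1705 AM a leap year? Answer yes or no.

no

1705 mod 4 = 1; in the Coptic calendar a year is leap when year mod 4 = 3, so it is a common year.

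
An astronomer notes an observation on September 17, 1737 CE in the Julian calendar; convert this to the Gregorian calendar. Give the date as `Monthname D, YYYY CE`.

September 28, 1737 CE

At this point the Julian calendar is 11 days behind the Gregorian.
17 September 1737 Julian + 11 days → 28 September 1737 Gregorian.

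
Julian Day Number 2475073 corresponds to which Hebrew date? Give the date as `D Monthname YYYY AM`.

The Gregorian equivalent of JDN 2475073 is 1 June 2064.
In the Hebrew calendar that day is 17 Sivan 5824 AM.

17 Sivan 5824 AM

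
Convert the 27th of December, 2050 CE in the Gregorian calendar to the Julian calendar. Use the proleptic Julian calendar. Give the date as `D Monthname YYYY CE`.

The Julian–Gregorian offset here is 13 days (Julian trailing).
27 December 2050 Gregorian − 13 days → 14 December 2050 Julian.

14 December 2050 CE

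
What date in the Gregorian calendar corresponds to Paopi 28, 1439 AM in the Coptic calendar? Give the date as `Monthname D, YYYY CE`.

Both dates share Julian Day Number 2350316; in the Gregorian calendar that is 5 November 1722 CE.

November 5, 1722 CE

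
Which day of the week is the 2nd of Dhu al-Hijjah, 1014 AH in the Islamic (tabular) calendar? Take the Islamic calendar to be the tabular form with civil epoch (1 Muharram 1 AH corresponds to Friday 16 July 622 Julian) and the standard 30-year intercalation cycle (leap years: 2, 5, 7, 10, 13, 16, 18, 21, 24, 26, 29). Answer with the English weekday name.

Monday

This is JDN 2307739 (10 April 1606 Gregorian).
Since JDN mod 7 = 0 (0 = Monday), the day is Monday.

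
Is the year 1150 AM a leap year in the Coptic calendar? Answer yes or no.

no

1150 mod 4 = 2; in the Coptic calendar a year is leap when year mod 4 = 3, so it is a common year.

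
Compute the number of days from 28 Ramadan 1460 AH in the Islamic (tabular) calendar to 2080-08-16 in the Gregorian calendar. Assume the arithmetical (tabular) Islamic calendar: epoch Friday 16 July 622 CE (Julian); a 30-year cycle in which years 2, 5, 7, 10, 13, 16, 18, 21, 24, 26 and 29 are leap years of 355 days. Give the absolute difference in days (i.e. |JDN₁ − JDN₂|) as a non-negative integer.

15269

JDN of the first date = 2465724.
JDN of the second date = 2480993.
|2480993 − 2465724| = 15269.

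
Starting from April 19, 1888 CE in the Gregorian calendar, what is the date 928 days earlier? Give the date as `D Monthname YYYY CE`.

JDN of April 19, 1888 CE = 2410747.
2410747 − 928 = 2409819.
JDN 2409819 in the Gregorian calendar is 4 October 1885 CE.

4 October 1885 CE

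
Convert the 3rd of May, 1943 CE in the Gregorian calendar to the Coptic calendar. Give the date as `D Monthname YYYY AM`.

Julian Day Number of the source date = 2430848.
Converting JDN 2430848 to the Coptic calendar gives 25 Parmouti 1659 AM.

25 Parmouti 1659 AM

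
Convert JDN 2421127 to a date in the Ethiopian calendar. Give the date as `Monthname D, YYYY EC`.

Meskerem 10, 1909 EC

JDN 2421127 is 20 September 1916 in the Gregorian calendar.
In the Ethiopian calendar that day is Meskerem 10, 1909 EC.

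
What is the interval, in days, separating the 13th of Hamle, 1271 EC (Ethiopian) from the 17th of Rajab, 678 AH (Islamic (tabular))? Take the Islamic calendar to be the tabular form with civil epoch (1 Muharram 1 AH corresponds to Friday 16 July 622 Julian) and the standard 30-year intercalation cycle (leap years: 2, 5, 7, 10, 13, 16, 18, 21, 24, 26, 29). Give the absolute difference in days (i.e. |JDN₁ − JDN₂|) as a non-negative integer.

JDN of the first date = 2188400.
JDN of the second date = 2188539.
|2188539 − 2188400| = 139.

139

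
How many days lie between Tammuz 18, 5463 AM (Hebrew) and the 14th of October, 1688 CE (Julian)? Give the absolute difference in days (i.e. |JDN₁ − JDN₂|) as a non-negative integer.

5363

JDN of the first date = 2343250.
JDN of the second date = 2337887.
|2337887 − 2343250| = 5363.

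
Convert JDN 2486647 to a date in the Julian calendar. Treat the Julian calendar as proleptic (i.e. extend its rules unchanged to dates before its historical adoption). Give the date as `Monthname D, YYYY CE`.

January 26, 2096 CE

The Gregorian equivalent of JDN 2486647 is 8 February 2096.
In the Julian calendar that day is January 26, 2096 CE.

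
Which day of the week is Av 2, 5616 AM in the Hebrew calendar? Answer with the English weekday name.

Sunday

This is JDN 2399165 (3 August 1856 Gregorian).
Since JDN mod 7 = 6 (0 = Monday), the day is Sunday.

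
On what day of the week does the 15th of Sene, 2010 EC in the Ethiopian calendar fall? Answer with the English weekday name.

This is JDN 2458292 (22 June 2018 Gregorian).
JDN 2458292 mod 7 = 4, and JDN 0 was a Monday, so this is a Friday.

Friday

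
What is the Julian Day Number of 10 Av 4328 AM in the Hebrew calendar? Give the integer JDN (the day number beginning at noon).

1928721

In the proleptic Gregorian calendar the same day is 22 July 568.
JDN 2451545 is 1 January 2000 CE (Gregorian); the target day is −522824 days from there, so JDN = 1928721.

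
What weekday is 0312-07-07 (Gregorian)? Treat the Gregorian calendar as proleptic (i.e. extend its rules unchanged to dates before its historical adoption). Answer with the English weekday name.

Sunday

Since JDN mod 7 = 6 (0 = Monday), the day is Sunday.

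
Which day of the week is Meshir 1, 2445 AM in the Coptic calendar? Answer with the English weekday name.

Thursday

This is JDN 2717851 (14 February 2729 Gregorian).
2717851 ≡ 3 (mod 7); counting from Monday = 0 gives Thursday.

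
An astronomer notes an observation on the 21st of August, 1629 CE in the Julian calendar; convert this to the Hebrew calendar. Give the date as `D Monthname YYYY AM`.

12 Elul 5389 AM

Julian Day Number of the source date = 2316283.
Converting JDN 2316283 to the Hebrew calendar gives 12 Elul 5389 AM.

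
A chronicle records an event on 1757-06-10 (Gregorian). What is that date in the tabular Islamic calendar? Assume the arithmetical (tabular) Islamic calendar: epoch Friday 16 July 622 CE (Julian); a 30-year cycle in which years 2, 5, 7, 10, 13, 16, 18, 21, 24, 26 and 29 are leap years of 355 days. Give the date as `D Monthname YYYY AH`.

Both dates share Julian Day Number 2362952; in the tabular Islamic calendar that is 22 Ramadan 1170 AH.

22 Ramadan 1170 AH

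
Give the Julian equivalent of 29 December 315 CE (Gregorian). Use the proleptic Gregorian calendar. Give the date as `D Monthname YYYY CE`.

28 December 315 CE

The Julian–Gregorian offset here is 1 day (Julian trailing).
29 December 315 Gregorian − 1 day → 28 December 315 Julian.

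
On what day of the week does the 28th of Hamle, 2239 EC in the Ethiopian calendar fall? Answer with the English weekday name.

Equivalently 6 August 2247 Gregorian, JDN 2541977.
Since JDN mod 7 = 4 (0 = Monday), the day is Friday.

Friday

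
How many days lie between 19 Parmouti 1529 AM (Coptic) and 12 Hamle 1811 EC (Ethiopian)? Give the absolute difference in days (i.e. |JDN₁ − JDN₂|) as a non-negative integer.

JDN of the first date = 2383360.
JDN of the second date = 2385634.
|2385634 − 2383360| = 2274.

2274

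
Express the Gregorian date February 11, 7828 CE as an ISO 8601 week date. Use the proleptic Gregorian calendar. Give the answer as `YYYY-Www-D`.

7828-W07-1

The weekday is Monday (ISO weekday 1).
That Monday belongs to ISO week 7 of ISO year 7828.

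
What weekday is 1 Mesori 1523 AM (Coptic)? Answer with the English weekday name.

Equivalently 6 August 1807 Gregorian, JDN 2381270.
2381270 ≡ 3 (mod 7); counting from Monday = 0 gives Thursday.

Thursday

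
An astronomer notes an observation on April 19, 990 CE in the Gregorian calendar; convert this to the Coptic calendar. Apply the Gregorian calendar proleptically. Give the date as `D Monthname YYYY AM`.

Both dates share Julian Day Number 2082759; in the Coptic calendar that is 19 Parmouti 706 AM.

19 Parmouti 706 AM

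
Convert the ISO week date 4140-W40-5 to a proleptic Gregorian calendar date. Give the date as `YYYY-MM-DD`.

4140-10-07

ISO week 1 of 4140 is the week containing the first Thursday of 4140.
Week 40, day 5 (Friday) lands on 4140-10-07.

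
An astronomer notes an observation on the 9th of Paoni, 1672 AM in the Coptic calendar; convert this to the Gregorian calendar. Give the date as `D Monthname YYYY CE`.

Both dates share Julian Day Number 2435641; in the Gregorian calendar that is 16 June 1956 CE.

16 June 1956 CE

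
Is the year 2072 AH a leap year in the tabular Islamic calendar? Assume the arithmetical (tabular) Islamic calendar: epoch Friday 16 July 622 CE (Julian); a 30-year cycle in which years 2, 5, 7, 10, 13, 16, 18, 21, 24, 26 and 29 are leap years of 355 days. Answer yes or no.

Year 2072 AH is year 2 of its 30-year cycle; leap positions are 2, 5, 7, 10, 13, 16, 18, 21, 24, 26, 29, so it is a leap year (355 days).

yes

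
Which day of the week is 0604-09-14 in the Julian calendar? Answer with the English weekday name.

Monday

Equivalently 17 September 604 Gregorian, JDN 1941926.
JDN 1941926 mod 7 = 0, and JDN 0 was a Monday, so this is a Monday.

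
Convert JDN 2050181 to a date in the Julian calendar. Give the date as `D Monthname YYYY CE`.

The proleptic Gregorian equivalent of JDN 2050181 is 7 February 901.
In the Julian calendar that day is 2 February 901 CE.

2 February 901 CE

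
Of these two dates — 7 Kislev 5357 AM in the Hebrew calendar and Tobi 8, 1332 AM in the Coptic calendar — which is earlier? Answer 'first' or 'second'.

first

Converting both to JDN: 2304319 vs 2311305; the smaller is the first.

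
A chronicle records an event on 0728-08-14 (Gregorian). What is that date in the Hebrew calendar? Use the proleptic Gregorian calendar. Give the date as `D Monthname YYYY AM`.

30 Av 4488 AM

Julian Day Number of the source date = 1987182.
Converting JDN 1987182 to the Hebrew calendar gives 30 Av 4488 AM.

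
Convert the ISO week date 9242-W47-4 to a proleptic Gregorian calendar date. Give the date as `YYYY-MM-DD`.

ISO week 1 of 9242 is the week containing the first Thursday of 9242.
Week 47, day 4 (Thursday) lands on 9242-11-20.

9242-11-20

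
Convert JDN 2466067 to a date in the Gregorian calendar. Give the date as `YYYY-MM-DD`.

2039-10-05

Counting from JDN 2299161 = 15 Oct 1582 gives an offset of 166906 days.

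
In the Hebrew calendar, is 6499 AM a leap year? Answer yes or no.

no

Hebrew year 6499 is year 1 of its 19-year Metonic cycle; leap years are at positions 3, 6, 8, 11, 14, 17, 19, so it is a common year (12 months).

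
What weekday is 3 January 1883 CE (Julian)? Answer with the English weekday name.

This is JDN 2408826 (15 January 1883 Gregorian).
JDN 2408826 mod 7 = 0, and JDN 0 was a Monday, so this is a Monday.

Monday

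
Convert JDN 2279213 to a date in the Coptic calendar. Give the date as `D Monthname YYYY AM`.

The proleptic Gregorian equivalent of JDN 2279213 is 4 March 1528.
In the Coptic calendar that day is 28 Meshir 1244 AM.

28 Meshir 1244 AM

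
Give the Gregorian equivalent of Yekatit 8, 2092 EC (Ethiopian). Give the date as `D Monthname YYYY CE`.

Julian Day Number of the source date = 2488116.
Converting JDN 2488116 to the Gregorian calendar gives 16 February 2100 CE.

16 February 2100 CE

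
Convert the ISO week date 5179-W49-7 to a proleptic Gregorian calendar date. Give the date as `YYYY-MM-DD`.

ISO week 1 of 5179 is the week containing the first Thursday of 5179.
Week 49, day 7 (Sunday) lands on 5179-12-09.

5179-12-09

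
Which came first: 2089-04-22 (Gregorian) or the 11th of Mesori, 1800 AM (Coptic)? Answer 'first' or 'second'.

First date → JDN 2484164; second date → JDN 2482455.
JDN 2482455 < JDN 2484164, so the second date is earlier.

second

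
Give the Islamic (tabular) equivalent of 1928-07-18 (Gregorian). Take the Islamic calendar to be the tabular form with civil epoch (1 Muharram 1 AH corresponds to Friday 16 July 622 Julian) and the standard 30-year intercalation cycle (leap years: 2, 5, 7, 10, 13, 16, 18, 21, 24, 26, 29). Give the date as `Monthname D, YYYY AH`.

Muharram 29, 1347 AH

Both dates share Julian Day Number 2425446; in the tabular Islamic calendar that is 29 Muharram 1347 AH.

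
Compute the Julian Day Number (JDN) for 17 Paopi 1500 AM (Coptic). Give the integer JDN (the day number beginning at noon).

Equivalently 26 October 1783 (Gregorian).
JDN 2451545 is 1 January 2000 CE (Gregorian); the target day is −78959 days from there, so JDN = 2372586.

2372586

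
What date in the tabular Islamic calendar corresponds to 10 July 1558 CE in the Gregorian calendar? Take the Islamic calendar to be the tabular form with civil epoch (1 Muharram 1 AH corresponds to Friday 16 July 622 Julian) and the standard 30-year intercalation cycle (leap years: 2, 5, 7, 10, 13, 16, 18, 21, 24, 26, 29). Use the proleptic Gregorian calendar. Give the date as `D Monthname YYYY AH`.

14 Ramadan 965 AH

Both dates share Julian Day Number 2290298; in the tabular Islamic calendar that is 14 Ramadan 965 AH.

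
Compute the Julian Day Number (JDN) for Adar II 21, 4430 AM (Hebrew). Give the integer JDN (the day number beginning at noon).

Equivalently 22 March 670 (proleptic Gregorian).
JDN 2299161 is 15 October 1582 CE (Gregorian); the target day is −333308 days from there, so JDN = 1965853.

1965853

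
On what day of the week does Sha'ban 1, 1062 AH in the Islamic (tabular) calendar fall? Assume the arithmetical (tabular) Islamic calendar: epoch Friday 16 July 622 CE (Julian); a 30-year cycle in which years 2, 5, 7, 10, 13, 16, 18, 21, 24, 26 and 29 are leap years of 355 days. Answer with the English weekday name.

Monday

In the Gregorian calendar this is 8 July 1652 (JDN 2324630).
2324630 ≡ 0 (mod 7); counting from Monday = 0 gives Monday.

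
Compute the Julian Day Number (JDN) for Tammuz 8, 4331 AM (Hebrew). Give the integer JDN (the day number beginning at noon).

In the proleptic Gregorian calendar the same day is 18 June 571.
JDN 2451545 is 1 January 2000 CE (Gregorian); the target day is −521763 days from there, so JDN = 1929782.

1929782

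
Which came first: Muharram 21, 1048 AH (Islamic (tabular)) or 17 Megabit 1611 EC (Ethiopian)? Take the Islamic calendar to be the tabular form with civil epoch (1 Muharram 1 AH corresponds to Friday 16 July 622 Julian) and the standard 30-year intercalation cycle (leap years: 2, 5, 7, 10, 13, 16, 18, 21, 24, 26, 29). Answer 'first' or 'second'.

The two dates have Julian Day Numbers 2319482 and 2312469 respectively.
Since 2312469 < 2319482, the second date comes first.

second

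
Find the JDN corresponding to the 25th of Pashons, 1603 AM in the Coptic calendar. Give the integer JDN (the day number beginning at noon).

In the Gregorian calendar the same day is 1 June 1887.
JDN 2299161 is 15 October 1582 CE (Gregorian); the target day is +111263 days from there, so JDN = 2410424.

2410424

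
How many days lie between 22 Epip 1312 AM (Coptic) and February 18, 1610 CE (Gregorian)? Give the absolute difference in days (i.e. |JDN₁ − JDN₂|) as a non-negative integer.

JDN of the first date = 2304194.
JDN of the second date = 2309149.
|2309149 − 2304194| = 4955.

4955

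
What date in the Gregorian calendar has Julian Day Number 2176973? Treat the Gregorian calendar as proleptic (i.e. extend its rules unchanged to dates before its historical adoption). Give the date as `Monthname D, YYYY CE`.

March 31, 1248 CE

JDN 2451545 is 1 Jan 2000; 2176973 is −274572 days from there.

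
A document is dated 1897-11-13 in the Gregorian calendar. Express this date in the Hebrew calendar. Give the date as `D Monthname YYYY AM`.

18 Cheshvan 5658 AM

Julian Day Number of the source date = 2414242.
Converting JDN 2414242 to the Hebrew calendar gives 18 Cheshvan 5658 AM.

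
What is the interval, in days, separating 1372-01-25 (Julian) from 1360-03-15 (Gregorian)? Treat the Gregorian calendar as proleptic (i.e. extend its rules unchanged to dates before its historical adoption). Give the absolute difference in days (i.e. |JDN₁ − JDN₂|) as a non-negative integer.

JDN of the first date = 2222205.
JDN of the second date = 2217864.
|2217864 − 2222205| = 4341.

4341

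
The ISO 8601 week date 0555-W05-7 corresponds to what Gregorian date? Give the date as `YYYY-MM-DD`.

ISO week 1 of 555 is the week containing the first Thursday of 555.
Week 5, day 7 (Sunday) lands on 0555-02-02.

0555-02-02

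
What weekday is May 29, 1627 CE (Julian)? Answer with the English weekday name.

Tuesday

Equivalently 8 June 1627 Gregorian, JDN 2315468.
2315468 ≡ 1 (mod 7); counting from Monday = 0 gives Tuesday.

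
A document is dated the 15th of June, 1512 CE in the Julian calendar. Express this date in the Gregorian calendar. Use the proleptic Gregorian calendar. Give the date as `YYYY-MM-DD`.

1512-06-25

For dates in this range the Gregorian date is 10 days ahead of the Julian.
15 June 1512 Julian + 10 days → 25 June 1512 Gregorian.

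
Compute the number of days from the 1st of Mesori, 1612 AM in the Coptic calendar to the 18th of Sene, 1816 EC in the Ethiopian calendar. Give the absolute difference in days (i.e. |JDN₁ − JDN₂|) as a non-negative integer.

26341

JDN of the first date = 2413778.
JDN of the second date = 2387437.
|2387437 − 2413778| = 26341.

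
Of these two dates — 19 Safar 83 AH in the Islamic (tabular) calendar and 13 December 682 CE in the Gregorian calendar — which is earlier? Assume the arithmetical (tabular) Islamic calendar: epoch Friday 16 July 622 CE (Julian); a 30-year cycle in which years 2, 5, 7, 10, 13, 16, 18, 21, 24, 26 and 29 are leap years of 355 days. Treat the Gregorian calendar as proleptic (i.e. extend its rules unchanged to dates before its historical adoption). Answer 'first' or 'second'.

First date → JDN 1977546; second date → JDN 1970502.
JDN 1970502 < JDN 1977546, so the second date is earlier.

second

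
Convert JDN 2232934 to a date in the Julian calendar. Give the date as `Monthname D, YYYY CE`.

The proleptic Gregorian equivalent of JDN 2232934 is 19 June 1401.
In the Julian calendar that day is June 10, 1401 CE.

June 10, 1401 CE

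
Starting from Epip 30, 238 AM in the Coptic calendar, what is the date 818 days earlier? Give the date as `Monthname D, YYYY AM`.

Pashons 2, 236 AM

The starting date is JDN 1911923; 1911923 − 818 = 1911105.
JDN 1911105 corresponds to Pashons 2, 236 AM.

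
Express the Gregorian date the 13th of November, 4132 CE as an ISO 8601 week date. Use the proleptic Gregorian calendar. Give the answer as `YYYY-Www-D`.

4132-W46-4

The weekday is Thursday (ISO weekday 4).
That Thursday belongs to ISO week 46 of ISO year 4132.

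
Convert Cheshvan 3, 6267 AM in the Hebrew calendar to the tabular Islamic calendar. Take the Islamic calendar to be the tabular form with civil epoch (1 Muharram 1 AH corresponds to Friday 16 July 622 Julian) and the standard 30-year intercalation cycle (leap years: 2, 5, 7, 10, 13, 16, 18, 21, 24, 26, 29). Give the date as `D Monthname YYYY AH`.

Both dates share Julian Day Number 2636652; in the tabular Islamic calendar that is 3 Safar 1943 AH.

3 Safar 1943 AH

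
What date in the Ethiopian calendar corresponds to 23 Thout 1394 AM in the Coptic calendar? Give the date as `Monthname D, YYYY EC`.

Meskerem 23, 1670 EC

The source date corresponds to 30 September 1677 in the Gregorian calendar (JDN 2333845).
That day falls on 23 Meskerem 1670 EC in the Ethiopian calendar.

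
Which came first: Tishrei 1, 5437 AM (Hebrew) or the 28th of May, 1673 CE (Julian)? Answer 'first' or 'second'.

second

First date → JDN 2333458; second date → JDN 2332269.
JDN 2332269 < JDN 2333458, so the second date is earlier.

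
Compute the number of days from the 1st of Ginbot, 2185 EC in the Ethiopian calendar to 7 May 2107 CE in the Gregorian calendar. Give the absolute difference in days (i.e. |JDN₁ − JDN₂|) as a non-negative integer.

First date → JDN 2522167; second date → JDN 2490752.
The interval is |2522167 − 2490752| = 31415 days.

31415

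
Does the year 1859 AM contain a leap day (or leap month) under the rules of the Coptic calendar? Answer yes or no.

yes

1859 mod 4 = 3; in the Coptic calendar a year is leap when year mod 4 = 3, so it is a leap year.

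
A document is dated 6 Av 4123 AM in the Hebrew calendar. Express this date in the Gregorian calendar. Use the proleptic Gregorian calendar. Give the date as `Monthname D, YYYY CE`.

Julian Day Number of the source date = 1853857.
Converting JDN 1853857 to the Gregorian calendar gives 3 August 363 CE.

August 3, 363 CE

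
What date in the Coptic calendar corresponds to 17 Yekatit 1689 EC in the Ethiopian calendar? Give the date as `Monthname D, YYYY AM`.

Both dates share Julian Day Number 2340929; in the Coptic calendar that is 17 Meshir 1413 AM.

Meshir 17, 1413 AM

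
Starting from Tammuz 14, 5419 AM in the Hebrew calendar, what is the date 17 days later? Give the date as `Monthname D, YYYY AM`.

Counting 17 days forward from JDN 2327183 reaches JDN 2327200, which is Av 2, 5419 AM.

Av 2, 5419 AM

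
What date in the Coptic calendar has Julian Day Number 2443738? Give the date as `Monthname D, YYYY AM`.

Mesori 11, 1694 AM

JDN 2443738 is 17 August 1978 in the Gregorian calendar.
In the Coptic calendar that day is Mesori 11, 1694 AM.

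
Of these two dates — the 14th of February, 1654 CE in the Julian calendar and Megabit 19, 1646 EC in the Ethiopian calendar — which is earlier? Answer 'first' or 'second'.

first

First date → JDN 2325226; second date → JDN 2325255.
JDN 2325226 < JDN 2325255, so the first date is earlier.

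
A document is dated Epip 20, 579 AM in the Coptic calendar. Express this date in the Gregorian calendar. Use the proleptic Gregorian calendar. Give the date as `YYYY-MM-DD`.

0863-07-18

Both dates share Julian Day Number 2036463; in the Gregorian calendar that is 18 July 863 CE.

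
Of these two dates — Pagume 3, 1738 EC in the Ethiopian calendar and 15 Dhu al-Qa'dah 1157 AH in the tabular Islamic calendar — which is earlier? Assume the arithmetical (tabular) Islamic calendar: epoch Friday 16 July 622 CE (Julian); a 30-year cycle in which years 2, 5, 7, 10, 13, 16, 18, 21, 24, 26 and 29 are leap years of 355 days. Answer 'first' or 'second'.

Converting both to JDN: 2359022 vs 2358397; the smaller is the second.

second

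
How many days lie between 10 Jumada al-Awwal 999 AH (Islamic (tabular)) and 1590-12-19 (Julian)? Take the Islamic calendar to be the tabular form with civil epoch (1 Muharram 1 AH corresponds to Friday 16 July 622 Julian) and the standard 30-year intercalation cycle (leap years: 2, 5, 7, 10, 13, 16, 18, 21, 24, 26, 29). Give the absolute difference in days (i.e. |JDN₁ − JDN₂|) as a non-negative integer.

JDN of the first date = 2302225.
JDN of the second date = 2302158.
|2302158 − 2302225| = 67.

67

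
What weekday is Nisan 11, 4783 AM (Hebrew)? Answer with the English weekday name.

Friday

This is JDN 2094803 (11 April 1023 Gregorian).
Since JDN mod 7 = 4 (0 = Monday), the day is Friday.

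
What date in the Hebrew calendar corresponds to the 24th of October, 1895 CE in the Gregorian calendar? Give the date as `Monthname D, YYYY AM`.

Julian Day Number of the source date = 2413491.
Converting JDN 2413491 to the Hebrew calendar gives 6 Cheshvan 5656 AM.

Cheshvan 6, 5656 AM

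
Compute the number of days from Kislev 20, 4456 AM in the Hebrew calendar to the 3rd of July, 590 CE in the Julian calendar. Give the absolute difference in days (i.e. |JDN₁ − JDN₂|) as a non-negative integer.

38504

JDN of the first date = 1975243.
JDN of the second date = 1936739.
|1936739 − 1975243| = 38504.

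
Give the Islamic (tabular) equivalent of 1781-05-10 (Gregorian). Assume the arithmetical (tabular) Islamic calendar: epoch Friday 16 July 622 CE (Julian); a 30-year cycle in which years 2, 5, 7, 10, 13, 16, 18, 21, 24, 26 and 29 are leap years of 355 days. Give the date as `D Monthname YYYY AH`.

16 Jumada al-Awwal 1195 AH

Julian Day Number of the source date = 2371687.
Converting JDN 2371687 to the tabular Islamic calendar gives 16 Jumada al-Awwal 1195 AH.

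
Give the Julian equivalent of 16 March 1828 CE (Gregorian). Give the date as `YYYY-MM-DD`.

For dates in this range the Gregorian date is 12 days ahead of the Julian.
16 March 1828 Gregorian − 12 days → 4 March 1828 Julian.

1828-03-04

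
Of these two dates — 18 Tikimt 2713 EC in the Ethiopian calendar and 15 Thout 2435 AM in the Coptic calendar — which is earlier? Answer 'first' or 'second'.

The two dates have Julian Day Numbers 2714826 and 2714062 respectively.
Since 2714062 < 2714826, the second date comes first.

second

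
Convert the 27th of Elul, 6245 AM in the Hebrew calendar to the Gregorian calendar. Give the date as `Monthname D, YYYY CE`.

Julian Day Number of the source date = 2628938.
Converting JDN 2628938 to the Gregorian calendar gives 7 September 2485 CE.

September 7, 2485 CE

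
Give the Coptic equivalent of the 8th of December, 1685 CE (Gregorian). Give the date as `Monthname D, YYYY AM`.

Julian Day Number of the source date = 2336836.
Converting JDN 2336836 to the Coptic calendar gives 2 Koiak 1402 AM.

Koiak 2, 1402 AM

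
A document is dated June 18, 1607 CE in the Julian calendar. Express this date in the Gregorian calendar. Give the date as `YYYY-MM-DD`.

1607-06-28

At this point the Julian calendar is 10 days behind the Gregorian.
18 June 1607 Julian + 10 days → 28 June 1607 Gregorian.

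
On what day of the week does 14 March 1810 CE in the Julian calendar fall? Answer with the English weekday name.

In the Gregorian calendar this is 26 March 1810 (JDN 2382233).
Since JDN mod 7 = 0 (0 = Monday), the day is Monday.

Monday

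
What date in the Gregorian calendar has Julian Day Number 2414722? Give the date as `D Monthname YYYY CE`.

Counting from JDN 2299161 = 15 Oct 1582 gives an offset of 115561 days.

8 March 1899 CE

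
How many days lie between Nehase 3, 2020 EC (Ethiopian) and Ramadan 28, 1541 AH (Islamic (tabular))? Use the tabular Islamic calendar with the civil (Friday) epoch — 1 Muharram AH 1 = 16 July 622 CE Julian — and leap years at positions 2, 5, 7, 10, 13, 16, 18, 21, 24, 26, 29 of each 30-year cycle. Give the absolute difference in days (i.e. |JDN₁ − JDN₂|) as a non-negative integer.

JDN of the first date = 2461993.
JDN of the second date = 2494428.
|2494428 − 2461993| = 32435.

32435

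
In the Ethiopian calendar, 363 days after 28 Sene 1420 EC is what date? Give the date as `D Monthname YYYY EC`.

26 Sene 1421 EC

JDN of 28 Sene 1420 EC = 2242808.
2242808 + 363 = 2243171.
JDN 2243171 in the Ethiopian calendar is 26 Sene 1421 EC.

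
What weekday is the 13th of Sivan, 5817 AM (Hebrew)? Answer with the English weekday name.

Equivalently 15 June 2057 Gregorian, JDN 2472530.
Since JDN mod 7 = 4 (0 = Monday), the day is Friday.

Friday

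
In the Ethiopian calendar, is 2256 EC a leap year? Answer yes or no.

no

2256 mod 4 = 0; in the Ethiopian calendar a year is leap when year mod 4 = 3, so it is a common year.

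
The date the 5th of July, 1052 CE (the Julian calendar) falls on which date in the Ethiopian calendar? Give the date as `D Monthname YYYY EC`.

11 Hamle 1044 EC

Julian Day Number of the source date = 2105487.
Converting JDN 2105487 to the Ethiopian calendar gives 11 Hamle 1044 EC.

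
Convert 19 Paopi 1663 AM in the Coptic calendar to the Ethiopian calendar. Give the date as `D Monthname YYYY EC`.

19 Tikimt 1939 EC

Both dates share Julian Day Number 2432123; in the Ethiopian calendar that is 19 Tikimt 1939 EC.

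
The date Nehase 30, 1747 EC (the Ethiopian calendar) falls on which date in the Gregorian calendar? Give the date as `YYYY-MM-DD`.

Julian Day Number of the source date = 2362306.
Converting JDN 2362306 to the Gregorian calendar gives 3 September 1755 CE.

1755-09-03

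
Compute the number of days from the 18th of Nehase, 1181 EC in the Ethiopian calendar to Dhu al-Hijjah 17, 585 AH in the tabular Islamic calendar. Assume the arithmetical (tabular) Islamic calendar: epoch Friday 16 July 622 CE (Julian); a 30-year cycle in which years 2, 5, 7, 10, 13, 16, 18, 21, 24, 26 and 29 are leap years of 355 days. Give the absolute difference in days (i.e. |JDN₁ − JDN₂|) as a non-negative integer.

First date → JDN 2155563; second date → JDN 2155731.
The interval is |2155563 − 2155731| = 168 days.

168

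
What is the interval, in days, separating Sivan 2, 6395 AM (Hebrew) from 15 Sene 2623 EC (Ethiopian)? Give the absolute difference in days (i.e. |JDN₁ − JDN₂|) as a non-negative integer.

JDN of the first date = 2683634.
JDN of the second date = 2682190.
|2682190 − 2683634| = 1444.

1444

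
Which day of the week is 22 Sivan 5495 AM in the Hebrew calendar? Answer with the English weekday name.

This is JDN 2354918 (12 June 1735 Gregorian).
JDN 2354918 mod 7 = 6, and JDN 0 was a Monday, so this is a Sunday.

Sunday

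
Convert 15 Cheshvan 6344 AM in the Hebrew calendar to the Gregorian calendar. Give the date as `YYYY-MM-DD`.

2583-10-22

Both dates share Julian Day Number 2664776; in the Gregorian calendar that is 22 October 2583 CE.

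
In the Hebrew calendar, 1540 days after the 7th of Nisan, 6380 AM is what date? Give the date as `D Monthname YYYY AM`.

The starting date is JDN 2678088; 2678088 + 1540 = 2679628.
JDN 2679628 corresponds to 13 Sivan 6384 AM.

13 Sivan 6384 AM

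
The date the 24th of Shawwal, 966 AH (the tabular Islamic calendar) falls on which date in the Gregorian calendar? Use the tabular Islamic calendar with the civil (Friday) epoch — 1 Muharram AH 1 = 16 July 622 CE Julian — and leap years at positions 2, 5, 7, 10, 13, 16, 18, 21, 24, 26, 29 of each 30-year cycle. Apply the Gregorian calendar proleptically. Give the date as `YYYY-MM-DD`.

Both dates share Julian Day Number 2290693; in the Gregorian calendar that is 9 August 1559 CE.

1559-08-09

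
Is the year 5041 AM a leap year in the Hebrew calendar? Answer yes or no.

Hebrew year 5041 is year 6 of its 19-year Metonic cycle; leap years are at positions 3, 6, 8, 11, 14, 17, 19, so it is a leap year (13 months).

yes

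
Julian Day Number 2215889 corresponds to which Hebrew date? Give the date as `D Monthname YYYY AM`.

23 Tishrei 5115 AM

The proleptic Gregorian equivalent of JDN 2215889 is 18 October 1354.
In the Hebrew calendar that day is 23 Tishrei 5115 AM.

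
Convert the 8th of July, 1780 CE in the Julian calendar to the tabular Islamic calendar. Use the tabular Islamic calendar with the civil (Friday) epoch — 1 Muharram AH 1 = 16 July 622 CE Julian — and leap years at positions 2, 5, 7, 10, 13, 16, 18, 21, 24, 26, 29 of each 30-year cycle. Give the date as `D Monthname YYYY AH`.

17 Rajab 1194 AH

The source date corresponds to 19 July 1780 in the Gregorian calendar (JDN 2371392).
That day falls on 17 Rajab 1194 AH in the tabular Islamic calendar.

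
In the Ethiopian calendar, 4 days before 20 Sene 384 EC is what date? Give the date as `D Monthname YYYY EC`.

Counting 4 days back from JDN 1864401 reaches JDN 1864397, which is 16 Sene 384 EC.

16 Sene 384 EC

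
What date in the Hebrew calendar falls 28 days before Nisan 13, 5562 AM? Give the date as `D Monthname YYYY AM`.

14 Adar II 5562 AM

Counting 28 days back from JDN 2379331 reaches JDN 2379303, which is 14 Adar II 5562 AM.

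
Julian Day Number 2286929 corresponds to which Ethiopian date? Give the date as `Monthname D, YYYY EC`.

Miyazya 14, 1541 EC

JDN 2286929 is 19 April 1549 in the proleptic Gregorian calendar.
In the Ethiopian calendar that day is Miyazya 14, 1541 EC.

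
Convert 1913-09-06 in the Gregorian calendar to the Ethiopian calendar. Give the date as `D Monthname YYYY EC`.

Julian Day Number of the source date = 2420017.
Converting JDN 2420017 to the Ethiopian calendar gives 1 Pagume 1905 EC.

1 Pagume 1905 EC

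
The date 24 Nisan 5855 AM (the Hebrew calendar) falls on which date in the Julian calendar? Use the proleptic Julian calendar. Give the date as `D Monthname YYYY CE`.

Julian Day Number of the source date = 2486361.
Converting JDN 2486361 to the Julian calendar gives 15 April 2095 CE.

15 April 2095 CE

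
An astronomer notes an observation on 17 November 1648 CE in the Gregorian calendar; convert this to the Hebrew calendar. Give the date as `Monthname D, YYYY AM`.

Kislev 2, 5409 AM

Julian Day Number of the source date = 2323301.
Converting JDN 2323301 to the Hebrew calendar gives 2 Kislev 5409 AM.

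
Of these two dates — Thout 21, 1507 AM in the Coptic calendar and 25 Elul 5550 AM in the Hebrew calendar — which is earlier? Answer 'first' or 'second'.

Converting both to JDN: 2375116 vs 2375091; the smaller is the second.

second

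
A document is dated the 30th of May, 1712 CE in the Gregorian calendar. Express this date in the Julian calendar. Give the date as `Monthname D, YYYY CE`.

May 19, 1712 CE

At this point the Julian calendar is 11 days behind the Gregorian.
30 May 1712 Gregorian − 11 days → 19 May 1712 Julian.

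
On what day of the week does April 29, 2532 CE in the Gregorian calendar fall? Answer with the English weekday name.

Since JDN mod 7 = 1 (0 = Monday), the day is Tuesday.

Tuesday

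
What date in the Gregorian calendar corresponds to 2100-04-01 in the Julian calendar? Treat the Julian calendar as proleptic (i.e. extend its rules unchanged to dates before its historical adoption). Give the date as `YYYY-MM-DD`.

The Julian–Gregorian offset here is 14 days (Julian trailing).
1 April 2100 Julian + 14 days → 15 April 2100 Gregorian.

2100-04-15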